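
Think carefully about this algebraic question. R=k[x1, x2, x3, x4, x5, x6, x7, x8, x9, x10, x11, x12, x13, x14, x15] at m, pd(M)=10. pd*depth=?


pd+depth=15
depth=15-10=5
pd*depth=10*5=50


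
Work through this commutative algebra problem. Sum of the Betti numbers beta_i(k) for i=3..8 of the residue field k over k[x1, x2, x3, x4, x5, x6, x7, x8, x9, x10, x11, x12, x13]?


Koszul resolution: beta_i(k)=C(n,i), n=13
C(13,3)=286, C(13,4)=715, C(13,5)=1287, C(13,6)=1716, C(13,7)=1716, C(13,8)=1287
Sum=7007


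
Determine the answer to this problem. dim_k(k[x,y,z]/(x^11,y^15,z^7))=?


Basis: x^iy^jz^k, i<11,j<15,k<7
11*15*7=1155


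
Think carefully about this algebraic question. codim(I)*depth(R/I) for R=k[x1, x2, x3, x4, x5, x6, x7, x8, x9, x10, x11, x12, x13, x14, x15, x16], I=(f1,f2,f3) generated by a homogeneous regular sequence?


codim=3, depth=dim(R/I)=16-3=13
Product=3*13=39


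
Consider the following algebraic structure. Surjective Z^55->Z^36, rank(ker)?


rank(ker) = 55-36 = 19


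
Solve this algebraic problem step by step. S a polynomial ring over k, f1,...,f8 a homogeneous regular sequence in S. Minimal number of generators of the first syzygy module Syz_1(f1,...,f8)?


Regular sequence => Koszul complex is the minimal free resolution.
Syz_1 minimally generated by Koszul relations f_i*e_j - f_j*e_i (i<j): mu(Syz_1) = beta_2 = C(m,2) = m(m-1)/2
m=8
8*7/2 = 28


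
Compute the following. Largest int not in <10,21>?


gcd(10,21)=1 => F=ab-a-b=10*21-10-21=210-31=179


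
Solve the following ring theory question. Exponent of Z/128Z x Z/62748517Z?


Exponent = lcm of the cyclic orders; pairwise coprime => product.
2^7*13^7=128*62748517=8031810176


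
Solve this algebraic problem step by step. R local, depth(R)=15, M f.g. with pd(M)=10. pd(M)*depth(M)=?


pd+depth=15
depth=15-10=5
pd*depth=10*5=50


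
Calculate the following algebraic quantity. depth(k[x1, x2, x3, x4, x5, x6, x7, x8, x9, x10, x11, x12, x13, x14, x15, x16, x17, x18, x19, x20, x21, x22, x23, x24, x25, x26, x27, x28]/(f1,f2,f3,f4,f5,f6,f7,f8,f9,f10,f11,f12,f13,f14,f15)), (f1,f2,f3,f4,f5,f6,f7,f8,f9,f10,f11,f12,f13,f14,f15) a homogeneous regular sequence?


depth(R)=28
depth(R/I)=28-15=13


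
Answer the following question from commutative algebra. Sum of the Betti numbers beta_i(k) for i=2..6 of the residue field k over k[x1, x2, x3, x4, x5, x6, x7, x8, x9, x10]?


Koszul resolution: beta_i(k)=C(n,i), n=10
C(10,2)=45, C(10,3)=120, C(10,4)=210, C(10,5)=252, C(10,6)=210
Sum=837


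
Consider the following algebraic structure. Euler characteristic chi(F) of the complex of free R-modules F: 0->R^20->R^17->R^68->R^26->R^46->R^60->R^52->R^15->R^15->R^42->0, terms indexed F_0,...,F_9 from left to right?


chi = sum (-1)^i * rank:
(-1)^0*20=20
(-1)^1*17=-17
(-1)^2*68=68
(-1)^3*26=-26
(-1)^4*46=46
(-1)^5*60=-60
(-1)^6*52=52
(-1)^7*15=-15
(-1)^8*15=15
(-1)^9*42=-42
chi=41


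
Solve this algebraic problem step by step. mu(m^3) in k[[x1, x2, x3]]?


C(n+d-1,d)=C(5,3)=10


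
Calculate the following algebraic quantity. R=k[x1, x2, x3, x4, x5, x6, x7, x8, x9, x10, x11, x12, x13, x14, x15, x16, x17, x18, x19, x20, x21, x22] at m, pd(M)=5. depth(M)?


pd+depth=depth(R)=22
depth=22-5=17


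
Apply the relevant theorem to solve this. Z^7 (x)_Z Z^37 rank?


rank(M(x)N) = rank(M)*rank(N)
7*37 = 259


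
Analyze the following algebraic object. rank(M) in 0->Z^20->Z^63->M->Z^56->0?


Alt sum=0:
(-1)^0*20 + (-1)^1*63 + (-1)^2*? + (-1)^3*56=0
rank(M)=99


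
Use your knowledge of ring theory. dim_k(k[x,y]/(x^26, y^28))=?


Basis: x^i*y^j, i<26, j<28
26*28=728


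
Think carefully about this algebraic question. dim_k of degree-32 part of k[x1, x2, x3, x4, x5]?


C(d+n-1,n-1)=C(36,4)=58905


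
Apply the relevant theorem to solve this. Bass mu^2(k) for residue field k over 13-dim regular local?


C(n,i)=C(13,2)=78


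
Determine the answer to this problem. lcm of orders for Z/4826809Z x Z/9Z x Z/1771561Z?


Exponent = lcm of the cyclic orders; pairwise coprime => product.
13^6*3^2*11^6=4826809*9*1771561=76958879209641


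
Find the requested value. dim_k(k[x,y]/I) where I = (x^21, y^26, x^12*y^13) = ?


k[x,y]/I, I = (x^21, y^26, x^12*y^13)
Rect: 21x26=546. Corner: (21-12)x(26-13)=117.
dim = 546-117 = 429


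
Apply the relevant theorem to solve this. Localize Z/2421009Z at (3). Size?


3-primary part: 2421009=3^10*41
Size=3^10=59049


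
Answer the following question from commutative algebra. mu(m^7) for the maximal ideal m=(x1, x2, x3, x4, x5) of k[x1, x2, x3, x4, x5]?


Graded Nakayama: mu(m^d) = dim_k (m^d/m^(d+1)) = #degree-7 monomials in 5 vars
C(n+d-1,d)=C(11,7)=330


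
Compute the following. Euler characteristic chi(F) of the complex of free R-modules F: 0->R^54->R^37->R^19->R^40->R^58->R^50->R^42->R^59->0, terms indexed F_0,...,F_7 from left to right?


chi = sum (-1)^i * rank:
(-1)^0*54=54
(-1)^1*37=-37
(-1)^2*19=19
(-1)^3*40=-40
(-1)^4*58=58
(-1)^5*50=-50
(-1)^6*42=42
(-1)^7*59=-59
chi=-13


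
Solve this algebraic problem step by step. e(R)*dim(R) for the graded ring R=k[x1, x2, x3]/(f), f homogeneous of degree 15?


e(R)=deg(f)=15, dim(R)=3-1=2
e*dim=15*2=30


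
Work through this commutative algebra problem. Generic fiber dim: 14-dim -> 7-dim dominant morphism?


dim(fiber)=dim(X)-dim(Y)=14-7=7


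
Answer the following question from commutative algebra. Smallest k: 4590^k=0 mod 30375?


4590^k mod 30375:
k=1: 4590
k=2: 18225
k=3: 0
First zero at k = 3


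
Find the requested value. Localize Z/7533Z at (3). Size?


3-primary part: 7533=3^5*31
Size=3^5=243


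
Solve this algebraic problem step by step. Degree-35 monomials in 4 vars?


C(d+n-1,n-1)=C(38,3)=8436


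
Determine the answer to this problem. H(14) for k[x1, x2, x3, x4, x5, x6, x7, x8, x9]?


C(d+n-1,n-1)=C(22,8)=319770


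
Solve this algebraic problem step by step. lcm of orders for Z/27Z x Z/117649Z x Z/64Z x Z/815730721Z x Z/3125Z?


Exponent = lcm of the cyclic orders; pairwise coprime => product.
3^3*7^6*2^6*13^8*5^5=27*117649*64*815730721*3125=518237479412616600000


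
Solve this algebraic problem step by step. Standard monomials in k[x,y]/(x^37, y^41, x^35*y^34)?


k[x,y]/I, I = (x^37, y^41, x^35*y^34)
Rect: 37x41=1517. Corner: (37-35)x(41-34)=14.
dim = 1517-14 = 1503


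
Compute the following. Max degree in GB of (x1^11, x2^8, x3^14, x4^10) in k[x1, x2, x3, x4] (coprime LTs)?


Pure powers, coprime LTs => already GB.
Degrees: 11, 8, 14, 10
Max=14


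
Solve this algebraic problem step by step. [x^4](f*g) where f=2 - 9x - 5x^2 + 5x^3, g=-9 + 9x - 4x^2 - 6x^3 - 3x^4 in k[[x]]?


[x^4] = sum a_i*b_j, i+j=4
  2*-3=-6
  -9*-6=54
  -5*-4=20
  5*9=45
Sum=113


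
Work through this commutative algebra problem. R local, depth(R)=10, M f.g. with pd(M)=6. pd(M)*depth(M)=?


pd+depth=10
depth=10-6=4
pd*depth=6*4=24


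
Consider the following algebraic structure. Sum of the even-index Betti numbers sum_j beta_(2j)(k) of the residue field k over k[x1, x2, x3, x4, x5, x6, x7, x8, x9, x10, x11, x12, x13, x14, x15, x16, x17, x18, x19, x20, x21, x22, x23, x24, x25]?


Koszul resolution: beta_i(k)=C(n,i), n=25
sum_even C(25,i) = 2^(n-1) = 2^24 = 16777216


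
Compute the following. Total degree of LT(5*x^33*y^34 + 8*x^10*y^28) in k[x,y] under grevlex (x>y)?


LT: 5*x^33*y^34
deg_x=33, deg_y=34
Total=33+34=67


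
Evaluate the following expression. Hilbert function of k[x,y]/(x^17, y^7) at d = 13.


k[x,y], I = (x^17, y^7), d = 13
Need i < 17 and d-i < 7.
Range: 7 <= i <= 13.
H(13) = 7


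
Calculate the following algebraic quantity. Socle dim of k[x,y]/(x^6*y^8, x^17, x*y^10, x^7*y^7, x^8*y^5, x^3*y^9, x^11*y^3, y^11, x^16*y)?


Socle = ann(m) = span of standard monomials u with x*u, y*u in I (staircase corners).
Minimal generators: x^17, x^16*y, x^11*y^3, x^8*y^5, x^7*y^7, x^6*y^8, x^3*y^9, x*y^10, y^11
Corners: y^10, x^2y^9, x^5y^8, x^6y^7, x^7y^6, x^10y^4, x^15y^2, x^16
Socle dim=8


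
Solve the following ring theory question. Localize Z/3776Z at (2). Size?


2-primary part: 3776=2^6*59
Size=2^6=64


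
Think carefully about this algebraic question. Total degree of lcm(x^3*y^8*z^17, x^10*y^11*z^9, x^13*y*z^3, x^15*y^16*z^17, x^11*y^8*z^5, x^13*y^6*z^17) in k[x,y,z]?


lcm = componentwise max:
x: max(3,10,13,15,11,13)=15
y: max(8,11,1,16,8,6)=16
z: max(17,9,3,17,5,17)=17
Total=15+16+17=48


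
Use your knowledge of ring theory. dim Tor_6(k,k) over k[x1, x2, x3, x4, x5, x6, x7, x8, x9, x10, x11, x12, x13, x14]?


Koszul: C(n,i)=C(14,6)=3003


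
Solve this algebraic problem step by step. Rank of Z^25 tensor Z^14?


rank(M(x)N) = rank(M)*rank(N)
25*14 = 350


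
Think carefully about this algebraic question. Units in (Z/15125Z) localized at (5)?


Local ring = Z/125Z.
phi(125) = 5^2*(5-1) = 100


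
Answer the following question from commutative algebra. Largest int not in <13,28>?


gcd(13,28)=1 => F=ab-a-b=13*28-13-28=364-41=323


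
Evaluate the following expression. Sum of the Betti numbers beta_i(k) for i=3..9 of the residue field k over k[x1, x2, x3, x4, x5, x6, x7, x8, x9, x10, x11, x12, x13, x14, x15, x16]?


Koszul resolution: beta_i(k)=C(n,i), n=16
C(16,3)=560, C(16,4)=1820, C(16,5)=4368, C(16,6)=8008, C(16,7)=11440, C(16,8)=12870, C(16,9)=11440
Sum=50506


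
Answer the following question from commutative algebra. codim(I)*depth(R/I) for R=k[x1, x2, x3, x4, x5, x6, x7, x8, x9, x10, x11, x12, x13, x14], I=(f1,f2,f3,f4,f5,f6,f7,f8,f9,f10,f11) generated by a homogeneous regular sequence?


codim=11, depth=dim(R/I)=14-11=3
Product=11*3=33


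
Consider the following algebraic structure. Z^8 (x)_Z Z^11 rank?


rank(M(x)N) = rank(M)*rank(N)
8*11 = 88


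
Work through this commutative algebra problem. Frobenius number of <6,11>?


gcd(6,11)=1 => F=ab-a-b=6*11-6-11=66-17=49


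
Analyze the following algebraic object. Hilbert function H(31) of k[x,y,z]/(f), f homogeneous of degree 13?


C(33,2)-C(20,2)=528-190=338


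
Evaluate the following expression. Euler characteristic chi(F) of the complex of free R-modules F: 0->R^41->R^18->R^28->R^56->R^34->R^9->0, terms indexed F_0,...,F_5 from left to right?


chi = sum (-1)^i * rank:
(-1)^0*41=41
(-1)^1*18=-18
(-1)^2*28=28
(-1)^3*56=-56
(-1)^4*34=34
(-1)^5*9=-9
chi=20


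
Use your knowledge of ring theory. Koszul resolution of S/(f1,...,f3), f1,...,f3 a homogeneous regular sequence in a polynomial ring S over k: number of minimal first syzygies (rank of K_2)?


Regular sequence => Koszul complex is the minimal free resolution.
Syz_1 minimally generated by Koszul relations f_i*e_j - f_j*e_i (i<j): mu(Syz_1) = beta_2 = C(m,2) = m(m-1)/2
m=3
3*2/2 = 3


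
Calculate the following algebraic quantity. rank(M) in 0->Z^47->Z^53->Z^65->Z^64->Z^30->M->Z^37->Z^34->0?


Alt sum=0:
(-1)^0*47 + (-1)^1*53 + (-1)^2*65 + (-1)^3*64 + (-1)^4*30 + (-1)^5*? + (-1)^6*37 + (-1)^7*34=0
rank(M)=28


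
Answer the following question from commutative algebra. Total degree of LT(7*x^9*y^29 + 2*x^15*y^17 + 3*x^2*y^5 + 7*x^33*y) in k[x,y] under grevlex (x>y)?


LT: 7*x^9*y^29
deg_x=9, deg_y=29
Total=9+29=38


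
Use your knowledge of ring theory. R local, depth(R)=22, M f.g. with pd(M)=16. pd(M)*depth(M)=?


pd+depth=22
depth=22-16=6
pd*depth=16*6=96


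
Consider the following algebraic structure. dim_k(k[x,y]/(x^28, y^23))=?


Basis: x^i*y^j, i<28, j<23
28*23=644


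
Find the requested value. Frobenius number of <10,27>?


gcd(10,27)=1 => F=ab-a-b=10*27-10-27=270-37=233


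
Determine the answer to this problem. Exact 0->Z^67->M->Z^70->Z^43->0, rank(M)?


Alt sum=0:
(-1)^0*67 + (-1)^1*? + (-1)^2*70 + (-1)^3*43=0
rank(M)=94


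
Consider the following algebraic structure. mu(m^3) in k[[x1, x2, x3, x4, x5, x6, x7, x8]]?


C(n+d-1,d)=C(10,3)=120


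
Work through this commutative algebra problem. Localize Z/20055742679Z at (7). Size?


7-primary part: 20055742679=7^10*71
Size=7^10=282475249


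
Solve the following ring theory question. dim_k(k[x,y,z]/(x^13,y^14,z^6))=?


Basis: x^iy^jz^k, i<13,j<14,k<6
13*14*6=1092


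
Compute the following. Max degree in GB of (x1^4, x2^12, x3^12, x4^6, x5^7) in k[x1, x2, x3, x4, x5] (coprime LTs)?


Pure powers, coprime LTs => already GB.
Degrees: 4, 12, 12, 6, 7
Max=12


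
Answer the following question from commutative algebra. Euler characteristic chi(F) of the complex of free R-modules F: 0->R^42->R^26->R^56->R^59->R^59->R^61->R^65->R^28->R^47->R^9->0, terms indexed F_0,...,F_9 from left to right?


chi = sum (-1)^i * rank:
(-1)^0*42=42
(-1)^1*26=-26
(-1)^2*56=56
(-1)^3*59=-59
(-1)^4*59=59
(-1)^5*61=-61
(-1)^6*65=65
(-1)^7*28=-28
(-1)^8*47=47
(-1)^9*9=-9
chi=86


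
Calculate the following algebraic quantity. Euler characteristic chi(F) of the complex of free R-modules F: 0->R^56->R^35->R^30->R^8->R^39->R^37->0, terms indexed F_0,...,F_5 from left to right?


chi = sum (-1)^i * rank:
(-1)^0*56=56
(-1)^1*35=-35
(-1)^2*30=30
(-1)^3*8=-8
(-1)^4*39=39
(-1)^5*37=-37
chi=45


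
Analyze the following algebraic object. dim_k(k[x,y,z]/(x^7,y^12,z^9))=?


Basis: x^iy^jz^k, i<7,j<12,k<9
7*12*9=756


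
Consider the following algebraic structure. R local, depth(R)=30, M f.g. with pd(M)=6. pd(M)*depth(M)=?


pd+depth=30
depth=30-6=24
pd*depth=6*24=144


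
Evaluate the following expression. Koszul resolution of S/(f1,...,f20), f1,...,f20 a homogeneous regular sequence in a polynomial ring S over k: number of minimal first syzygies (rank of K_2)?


Regular sequence => Koszul complex is the minimal free resolution.
Syz_1 minimally generated by Koszul relations f_i*e_j - f_j*e_i (i<j): mu(Syz_1) = beta_2 = C(m,2) = m(m-1)/2
m=20
20*19/2 = 190


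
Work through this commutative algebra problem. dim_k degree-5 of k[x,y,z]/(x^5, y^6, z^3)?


Need i<5, j<6, k<3 with i+j+k=5.
For each i, j ranges over max(0,5-i-2)..min(5,5-i):
  i=0: j in [3,5] -> 3
  i=1: j in [2,4] -> 3
  i=2: j in [1,3] -> 3
  i=3: j in [0,2] -> 3
  i=4: j in [0,1] -> 2
H(5) = 3+3+3+3+2 = 14


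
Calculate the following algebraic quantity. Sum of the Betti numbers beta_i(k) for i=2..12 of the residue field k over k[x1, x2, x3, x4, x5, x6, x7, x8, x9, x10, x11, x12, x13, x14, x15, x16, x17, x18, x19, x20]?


Koszul resolution: beta_i(k)=C(n,i), n=20
C(20,2)=190, C(20,3)=1140, C(20,4)=4845, C(20,5)=15504, C(20,6)=38760, C(20,7)=77520, C(20,8)=125970, C(20,9)=167960, C(20,10)=184756, C(20,11)=167960, C(20,12)=125970
Sum=910575


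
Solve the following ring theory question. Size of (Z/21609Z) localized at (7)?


7-primary part: 21609=7^4*9
Size=7^4=2401


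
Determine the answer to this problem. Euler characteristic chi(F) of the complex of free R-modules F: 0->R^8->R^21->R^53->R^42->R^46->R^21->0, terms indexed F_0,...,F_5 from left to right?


chi = sum (-1)^i * rank:
(-1)^0*8=8
(-1)^1*21=-21
(-1)^2*53=53
(-1)^3*42=-42
(-1)^4*46=46
(-1)^5*21=-21
chi=23


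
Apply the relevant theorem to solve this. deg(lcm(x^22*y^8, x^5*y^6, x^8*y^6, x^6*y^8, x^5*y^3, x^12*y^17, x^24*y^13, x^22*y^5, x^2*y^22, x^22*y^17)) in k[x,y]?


lcm = componentwise max:
x: max(22,5,8,6,5,12,24,22,2,22)=24
y: max(8,6,6,8,3,17,13,5,22,17)=22
Total=24+22=46


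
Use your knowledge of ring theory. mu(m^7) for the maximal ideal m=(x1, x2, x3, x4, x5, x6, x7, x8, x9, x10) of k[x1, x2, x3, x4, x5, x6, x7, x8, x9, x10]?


Graded Nakayama: mu(m^d) = dim_k (m^d/m^(d+1)) = #degree-7 monomials in 10 vars
C(n+d-1,d)=C(16,7)=11440


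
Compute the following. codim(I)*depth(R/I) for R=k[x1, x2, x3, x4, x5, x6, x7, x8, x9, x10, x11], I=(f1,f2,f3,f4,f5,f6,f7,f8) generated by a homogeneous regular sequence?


codim=8, depth=dim(R/I)=11-8=3
Product=8*3=24


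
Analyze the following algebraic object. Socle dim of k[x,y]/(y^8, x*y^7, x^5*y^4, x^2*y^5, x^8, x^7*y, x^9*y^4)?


Socle = ann(m) = span of standard monomials u with x*u, y*u in I (staircase corners).
Redundant generators: x^9*y^4
Minimal generators: x^8, x^7*y, x^5*y^4, x^2*y^5, x*y^7, y^8
Corners: y^7, xy^6, x^4y^4, x^6y^3, x^7
Socle dim=5


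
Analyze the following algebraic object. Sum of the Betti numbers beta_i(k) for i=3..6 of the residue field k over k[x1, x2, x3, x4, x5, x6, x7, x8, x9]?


Koszul resolution: beta_i(k)=C(n,i), n=9
C(9,3)=84, C(9,4)=126, C(9,5)=126, C(9,6)=84
Sum=420


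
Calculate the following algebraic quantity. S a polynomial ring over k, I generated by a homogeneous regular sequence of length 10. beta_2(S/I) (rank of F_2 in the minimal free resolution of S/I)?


Regular sequence => Koszul complex is the minimal free resolution.
Syz_1 minimally generated by Koszul relations f_i*e_j - f_j*e_i (i<j): mu(Syz_1) = beta_2 = C(m,2) = m(m-1)/2
m=10
10*9/2 = 45


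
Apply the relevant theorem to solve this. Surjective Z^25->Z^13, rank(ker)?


rank(ker) = 25-13 = 12


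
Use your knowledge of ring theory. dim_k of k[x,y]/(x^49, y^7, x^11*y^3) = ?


k[x,y]/I, I = (x^49, y^7, x^11*y^3)
Rect: 49x7=343. Corner: (49-11)x(7-3)=152.
dim = 343-152 = 191


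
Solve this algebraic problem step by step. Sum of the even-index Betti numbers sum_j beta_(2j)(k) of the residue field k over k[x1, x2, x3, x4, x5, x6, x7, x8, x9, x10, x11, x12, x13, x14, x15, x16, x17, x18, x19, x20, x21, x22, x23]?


Koszul resolution: beta_i(k)=C(n,i), n=23
sum_even C(23,i) = 2^(n-1) = 2^22 = 4194304


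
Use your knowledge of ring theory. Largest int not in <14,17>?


gcd(14,17)=1 => F=ab-a-b=14*17-14-17=238-31=207


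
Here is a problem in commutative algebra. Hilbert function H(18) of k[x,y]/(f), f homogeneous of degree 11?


H(t)=d for t>=d-1.
d=11, t=18
H(18)=11


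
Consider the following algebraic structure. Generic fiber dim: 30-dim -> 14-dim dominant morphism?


dim(fiber)=dim(X)-dim(Y)=30-14=16


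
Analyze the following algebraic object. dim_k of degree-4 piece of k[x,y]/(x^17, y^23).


k[x,y], I = (x^17, y^23), d = 4
Need i < 17 and d-i < 23.
Range: 0 <= i <= 4.
H(4) = 5


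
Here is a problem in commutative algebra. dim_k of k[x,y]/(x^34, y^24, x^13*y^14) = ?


k[x,y]/I, I = (x^34, y^24, x^13*y^14)
Rect: 34x24=816. Corner: (34-13)x(24-14)=210.
dim = 816-210 = 606


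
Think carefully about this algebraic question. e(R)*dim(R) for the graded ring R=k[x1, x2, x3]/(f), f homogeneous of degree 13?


e(R)=deg(f)=13, dim(R)=3-1=2
e*dim=13*2=26


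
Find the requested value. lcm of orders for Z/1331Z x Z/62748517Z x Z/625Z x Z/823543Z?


Exponent = lcm of the cyclic orders; pairwise coprime => product.
11^3*13^7*5^4*7^7=1331*62748517*625*823543=42988057297786225625


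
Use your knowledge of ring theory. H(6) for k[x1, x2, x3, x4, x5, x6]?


C(d+n-1,n-1)=C(11,5)=462


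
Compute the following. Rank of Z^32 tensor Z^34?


rank(M(x)N) = rank(M)*rank(N)
32*34 = 1088


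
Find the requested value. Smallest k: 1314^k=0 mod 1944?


1314^k mod 1944:
k=1: 1314
k=2: 324
k=3: 0
First zero at k = 3


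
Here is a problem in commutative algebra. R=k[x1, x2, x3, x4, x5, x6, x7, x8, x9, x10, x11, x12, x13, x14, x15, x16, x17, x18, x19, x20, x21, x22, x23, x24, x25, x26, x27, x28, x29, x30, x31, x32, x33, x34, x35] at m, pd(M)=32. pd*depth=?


pd+depth=35
depth=35-32=3
pd*depth=32*3=96


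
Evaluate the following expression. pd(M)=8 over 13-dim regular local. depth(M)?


pd+depth=depth(R)=13
depth=13-8=5


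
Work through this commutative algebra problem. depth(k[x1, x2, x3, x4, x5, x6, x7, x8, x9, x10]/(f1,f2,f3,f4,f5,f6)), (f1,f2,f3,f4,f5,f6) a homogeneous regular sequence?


depth(R)=10
depth(R/I)=10-6=4


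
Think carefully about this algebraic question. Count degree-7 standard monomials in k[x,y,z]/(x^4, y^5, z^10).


Need i<4, j<5, k<10 with i+j+k=7.
For each i, j ranges over max(0,7-i-9)..min(4,7-i):
  i=0: j in [0,4] -> 5
  i=1: j in [0,4] -> 5
  i=2: j in [0,4] -> 5
  i=3: j in [0,4] -> 5
H(7) = 5+5+5+5 = 20


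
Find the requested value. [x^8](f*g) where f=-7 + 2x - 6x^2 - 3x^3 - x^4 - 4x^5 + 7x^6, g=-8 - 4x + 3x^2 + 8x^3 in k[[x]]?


[x^8] = sum a_i*b_j, i+j=8
  -4*8=-32
  7*3=21
Sum=-11


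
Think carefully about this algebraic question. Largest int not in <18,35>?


gcd(18,35)=1 => F=ab-a-b=18*35-18-35=630-53=577


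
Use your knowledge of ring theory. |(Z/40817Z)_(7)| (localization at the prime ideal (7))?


7-primary part: 40817=7^4*17
Size=7^4=2401


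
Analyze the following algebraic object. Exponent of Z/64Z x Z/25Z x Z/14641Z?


Exponent = lcm of the cyclic orders; pairwise coprime => product.
2^6*5^2*11^4=64*25*14641=23425600


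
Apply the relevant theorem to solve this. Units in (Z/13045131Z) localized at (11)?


Local ring = Z/161051Z.
phi(161051) = 11^4*(11-1) = 146410


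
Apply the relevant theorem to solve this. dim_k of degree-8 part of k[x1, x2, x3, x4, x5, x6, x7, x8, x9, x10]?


C(d+n-1,n-1)=C(17,9)=24310


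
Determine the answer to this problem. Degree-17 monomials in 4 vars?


C(d+n-1,n-1)=C(20,3)=1140


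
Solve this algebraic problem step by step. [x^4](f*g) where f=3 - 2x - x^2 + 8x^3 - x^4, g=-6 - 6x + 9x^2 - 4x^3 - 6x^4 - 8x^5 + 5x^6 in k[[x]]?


[x^4] = sum a_i*b_j, i+j=4
  3*-6=-18
  -2*-4=8
  -1*9=-9
  8*-6=-48
  -1*-6=6
Sum=-61


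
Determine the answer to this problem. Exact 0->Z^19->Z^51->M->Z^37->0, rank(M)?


Alt sum=0:
(-1)^0*19 + (-1)^1*51 + (-1)^2*? + (-1)^3*37=0
rank(M)=69


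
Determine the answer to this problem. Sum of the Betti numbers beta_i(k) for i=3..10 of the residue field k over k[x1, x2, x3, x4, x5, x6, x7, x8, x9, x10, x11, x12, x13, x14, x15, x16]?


Koszul resolution: beta_i(k)=C(n,i), n=16
C(16,3)=560, C(16,4)=1820, C(16,5)=4368, C(16,6)=8008, C(16,7)=11440, C(16,8)=12870, C(16,9)=11440, C(16,10)=8008
Sum=58514


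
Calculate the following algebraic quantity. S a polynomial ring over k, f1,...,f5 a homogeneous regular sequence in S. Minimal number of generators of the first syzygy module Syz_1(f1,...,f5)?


Regular sequence => Koszul complex is the minimal free resolution.
Syz_1 minimally generated by Koszul relations f_i*e_j - f_j*e_i (i<j): mu(Syz_1) = beta_2 = C(m,2) = m(m-1)/2
m=5
5*4/2 = 10


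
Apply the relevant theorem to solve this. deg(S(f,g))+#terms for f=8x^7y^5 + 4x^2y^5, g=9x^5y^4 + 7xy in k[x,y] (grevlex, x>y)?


LT(f)=8x^7y^5, LT(g)=9x^5y^4
lcm(LM)=x^7y^5
S(f,g) (scaled by 72 to clear denominators) = 9*f - 8x^2y*g = 36x^2y^5 - 56x^3y^2
2 terms, deg 7.
7+2=9


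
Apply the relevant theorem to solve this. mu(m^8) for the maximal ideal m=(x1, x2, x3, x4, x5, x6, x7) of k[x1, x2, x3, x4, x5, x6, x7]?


Graded Nakayama: mu(m^d) = dim_k (m^d/m^(d+1)) = #degree-8 monomials in 7 vars
C(n+d-1,d)=C(14,8)=3003


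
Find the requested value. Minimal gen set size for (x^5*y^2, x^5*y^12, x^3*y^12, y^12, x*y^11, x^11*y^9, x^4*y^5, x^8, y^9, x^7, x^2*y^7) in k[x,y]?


Remove redundant (divisible by others).
x*y^11 redundant.
x^8 redundant.
x^3*y^12 redundant.
x^11*y^9 redundant.
y^12 redundant.
x^5*y^12 redundant.
Min: x^7, x^5*y^2, x^4*y^5, x^2*y^7, y^9
Count=5


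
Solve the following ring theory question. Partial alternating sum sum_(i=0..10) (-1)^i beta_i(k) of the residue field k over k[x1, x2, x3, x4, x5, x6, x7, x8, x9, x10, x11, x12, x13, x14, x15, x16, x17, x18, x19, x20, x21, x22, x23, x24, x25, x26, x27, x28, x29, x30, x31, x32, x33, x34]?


Koszul resolution: beta_i(k)=C(n,i), n=34
sum_(i=0..p) (-1)^i C(n,i) = (-1)^p C(n-1,p)
(-1)^10*C(33,10) = (-1)^10*92561040 = 92561040


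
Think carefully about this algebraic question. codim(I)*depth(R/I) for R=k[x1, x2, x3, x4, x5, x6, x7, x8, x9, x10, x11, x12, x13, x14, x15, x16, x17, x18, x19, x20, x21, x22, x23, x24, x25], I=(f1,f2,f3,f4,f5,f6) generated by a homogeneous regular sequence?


codim=6, depth=dim(R/I)=25-6=19
Product=6*19=114


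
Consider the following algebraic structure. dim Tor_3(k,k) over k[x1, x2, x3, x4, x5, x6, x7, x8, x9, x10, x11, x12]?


Koszul: C(n,i)=C(12,3)=220


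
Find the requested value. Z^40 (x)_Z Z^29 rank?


rank(M(x)N) = rank(M)*rank(N)
40*29 = 1160


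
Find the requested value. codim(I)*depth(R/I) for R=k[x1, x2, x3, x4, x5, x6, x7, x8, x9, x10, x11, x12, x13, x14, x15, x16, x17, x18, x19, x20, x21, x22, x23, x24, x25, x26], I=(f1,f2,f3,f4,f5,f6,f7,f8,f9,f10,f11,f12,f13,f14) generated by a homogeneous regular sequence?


codim=14, depth=dim(R/I)=26-14=12
Product=14*12=168


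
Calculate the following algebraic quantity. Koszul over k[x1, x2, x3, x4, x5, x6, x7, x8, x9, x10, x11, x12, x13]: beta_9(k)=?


C(n,i)=C(13,9)=715


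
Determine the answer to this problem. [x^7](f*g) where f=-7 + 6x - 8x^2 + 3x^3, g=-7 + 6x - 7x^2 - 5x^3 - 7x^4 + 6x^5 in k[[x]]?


[x^7] = sum a_i*b_j, i+j=7
  -8*6=-48
  3*-7=-21
Sum=-69


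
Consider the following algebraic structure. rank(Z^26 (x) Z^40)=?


rank(M(x)N) = rank(M)*rank(N)
26*40 = 1040


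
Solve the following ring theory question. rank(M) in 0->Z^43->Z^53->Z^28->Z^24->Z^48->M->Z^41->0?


Alt sum=0:
(-1)^0*43 + (-1)^1*53 + (-1)^2*28 + (-1)^3*24 + (-1)^4*48 + (-1)^5*? + (-1)^6*41=0
rank(M)=83


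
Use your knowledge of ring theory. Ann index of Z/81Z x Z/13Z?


Exponent = lcm of the cyclic orders; pairwise coprime => product.
3^4*13^1=81*13=1053


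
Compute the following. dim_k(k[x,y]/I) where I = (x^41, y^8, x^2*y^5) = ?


k[x,y]/I, I = (x^41, y^8, x^2*y^5)
Rect: 41x8=328. Corner: (41-2)x(8-5)=117.
dim = 328-117 = 211


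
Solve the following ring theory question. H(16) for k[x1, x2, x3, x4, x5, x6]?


C(d+n-1,n-1)=C(21,5)=20349


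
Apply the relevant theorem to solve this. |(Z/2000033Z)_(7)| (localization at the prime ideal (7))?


7-primary part: 2000033=7^6*17
Size=7^6=117649


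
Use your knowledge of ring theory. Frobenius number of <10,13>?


gcd(10,13)=1 => F=ab-a-b=10*13-10-13=130-23=107


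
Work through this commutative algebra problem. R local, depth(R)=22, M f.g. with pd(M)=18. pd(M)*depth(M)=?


pd+depth=22
depth=22-18=4
pd*depth=18*4=72


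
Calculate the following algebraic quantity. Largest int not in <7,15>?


gcd(7,15)=1 => F=ab-a-b=7*15-7-15=105-22=83


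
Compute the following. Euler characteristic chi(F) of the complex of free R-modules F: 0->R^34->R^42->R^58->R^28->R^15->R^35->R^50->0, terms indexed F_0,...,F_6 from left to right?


chi = sum (-1)^i * rank:
(-1)^0*34=34
(-1)^1*42=-42
(-1)^2*58=58
(-1)^3*28=-28
(-1)^4*15=15
(-1)^5*35=-35
(-1)^6*50=50
chi=52


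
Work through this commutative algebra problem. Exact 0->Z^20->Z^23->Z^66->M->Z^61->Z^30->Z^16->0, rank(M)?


Alt sum=0:
(-1)^0*20 + (-1)^1*23 + (-1)^2*66 + (-1)^3*? + (-1)^4*61 + (-1)^5*30 + (-1)^6*16=0
rank(M)=110


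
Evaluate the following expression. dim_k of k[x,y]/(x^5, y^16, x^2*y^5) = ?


k[x,y]/I, I = (x^5, y^16, x^2*y^5)
Rect: 5x16=80. Corner: (5-2)x(16-5)=33.
dim = 80-33 = 47


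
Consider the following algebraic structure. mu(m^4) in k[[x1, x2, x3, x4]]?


C(n+d-1,d)=C(7,4)=35


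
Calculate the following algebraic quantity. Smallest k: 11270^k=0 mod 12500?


11270^k mod 12500:
k=1: 11270
k=2: 400
k=3: 8000
k=4: 10000
k=5: 0
First zero at k = 5


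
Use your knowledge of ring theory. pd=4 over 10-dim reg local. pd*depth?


pd+depth=10
depth=10-4=6
pd*depth=4*6=24


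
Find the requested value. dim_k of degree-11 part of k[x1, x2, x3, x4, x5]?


C(d+n-1,n-1)=C(15,4)=1365


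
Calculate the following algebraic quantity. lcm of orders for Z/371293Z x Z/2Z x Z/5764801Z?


Exponent = lcm of the cyclic orders; pairwise coprime => product.
13^5*2^1*7^8=371293*2*5764801=4280860515386


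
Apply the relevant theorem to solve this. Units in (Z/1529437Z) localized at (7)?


Local ring = Z/117649Z.
phi(117649) = 7^5*(7-1) = 100842


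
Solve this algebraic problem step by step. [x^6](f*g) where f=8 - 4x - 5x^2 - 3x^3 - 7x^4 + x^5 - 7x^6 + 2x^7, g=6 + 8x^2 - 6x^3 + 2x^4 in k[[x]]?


[x^6] = sum a_i*b_j, i+j=6
  -5*2=-10
  -3*-6=18
  -7*8=-56
  -7*6=-42
Sum=-90


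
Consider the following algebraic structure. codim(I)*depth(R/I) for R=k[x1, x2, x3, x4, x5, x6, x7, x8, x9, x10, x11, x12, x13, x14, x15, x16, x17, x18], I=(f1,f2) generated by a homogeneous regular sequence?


codim=2, depth=dim(R/I)=18-2=16
Product=2*16=32


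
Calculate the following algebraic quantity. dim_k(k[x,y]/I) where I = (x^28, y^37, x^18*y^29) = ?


k[x,y]/I, I = (x^28, y^37, x^18*y^29)
Rect: 28x37=1036. Corner: (28-18)x(37-29)=80.
dim = 1036-80 = 956


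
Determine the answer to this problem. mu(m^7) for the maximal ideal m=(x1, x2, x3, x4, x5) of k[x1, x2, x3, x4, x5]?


Graded Nakayama: mu(m^d) = dim_k (m^d/m^(d+1)) = #degree-7 monomials in 5 vars
C(n+d-1,d)=C(11,7)=330


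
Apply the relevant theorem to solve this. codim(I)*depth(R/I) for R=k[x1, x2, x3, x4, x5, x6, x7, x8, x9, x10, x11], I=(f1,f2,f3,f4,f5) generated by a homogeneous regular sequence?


codim=5, depth=dim(R/I)=11-5=6
Product=5*6=30


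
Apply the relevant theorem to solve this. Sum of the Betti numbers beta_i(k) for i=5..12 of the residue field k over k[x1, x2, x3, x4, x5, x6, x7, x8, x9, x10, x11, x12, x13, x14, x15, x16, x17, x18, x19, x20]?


Koszul resolution: beta_i(k)=C(n,i), n=20
C(20,5)=15504, C(20,6)=38760, C(20,7)=77520, C(20,8)=125970, C(20,9)=167960, C(20,10)=184756, C(20,11)=167960, C(20,12)=125970
Sum=904400


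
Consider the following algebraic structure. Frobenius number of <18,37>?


gcd(18,37)=1 => F=ab-a-b=18*37-18-37=666-55=611


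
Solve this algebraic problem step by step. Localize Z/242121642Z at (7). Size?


7-primary part: 242121642=7^9*6
Size=7^9=40353607


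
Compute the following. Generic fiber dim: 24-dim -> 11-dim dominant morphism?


dim(fiber)=dim(X)-dim(Y)=24-11=13


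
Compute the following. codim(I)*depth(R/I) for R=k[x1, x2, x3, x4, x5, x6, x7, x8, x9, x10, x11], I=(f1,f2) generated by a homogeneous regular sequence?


codim=2, depth=dim(R/I)=11-2=9
Product=2*9=18


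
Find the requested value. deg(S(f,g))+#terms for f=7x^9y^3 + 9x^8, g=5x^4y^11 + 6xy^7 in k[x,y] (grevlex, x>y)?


LT(f)=7x^9y^3, LT(g)=5x^4y^11
lcm(LM)=x^9y^11
S(f,g) (scaled by 35 to clear denominators) = 5y^8*f - 7x^5*g = 45x^8y^8 - 42x^6y^7
2 terms, deg 16.
16+2=18


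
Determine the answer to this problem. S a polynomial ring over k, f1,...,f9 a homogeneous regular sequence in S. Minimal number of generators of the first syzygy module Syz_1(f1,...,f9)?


Regular sequence => Koszul complex is the minimal free resolution.
Syz_1 minimally generated by Koszul relations f_i*e_j - f_j*e_i (i<j): mu(Syz_1) = beta_2 = C(m,2) = m(m-1)/2
m=9
9*8/2 = 36


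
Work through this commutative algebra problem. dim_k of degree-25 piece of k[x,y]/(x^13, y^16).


k[x,y], I = (x^13, y^16), d = 25
Need i < 13 and d-i < 16.
Range: 10 <= i <= 12.
H(25) = 3


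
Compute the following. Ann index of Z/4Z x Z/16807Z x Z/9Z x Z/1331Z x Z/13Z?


Exponent = lcm of the cyclic orders; pairwise coprime => product.
2^2*7^5*3^2*11^3*13^1=4*16807*9*1331*13=10469214756


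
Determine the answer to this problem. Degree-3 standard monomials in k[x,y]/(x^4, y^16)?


k[x,y], I = (x^4, y^16), d = 3
Need i < 4 and d-i < 16.
Range: 0 <= i <= 3.
H(3) = 4


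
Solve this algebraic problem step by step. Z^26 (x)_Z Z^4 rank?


rank(M(x)N) = rank(M)*rank(N)
26*4 = 104


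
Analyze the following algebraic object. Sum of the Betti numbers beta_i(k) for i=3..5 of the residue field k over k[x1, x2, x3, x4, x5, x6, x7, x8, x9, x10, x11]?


Koszul resolution: beta_i(k)=C(n,i), n=11
C(11,3)=165, C(11,4)=330, C(11,5)=462
Sum=957


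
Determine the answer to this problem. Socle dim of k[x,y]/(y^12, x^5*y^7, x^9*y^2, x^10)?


Socle = ann(m) = span of standard monomials u with x*u, y*u in I (staircase corners).
Minimal generators: x^10, x^9*y^2, x^5*y^7, y^12
Corners: x^4y^11, x^8y^6, x^9y
Socle dim=3


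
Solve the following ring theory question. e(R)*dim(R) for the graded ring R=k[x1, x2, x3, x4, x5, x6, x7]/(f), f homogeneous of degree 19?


e(R)=deg(f)=19, dim(R)=7-1=6
e*dim=19*6=114


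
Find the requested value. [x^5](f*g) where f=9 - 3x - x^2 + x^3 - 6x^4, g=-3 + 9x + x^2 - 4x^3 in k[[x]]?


[x^5] = sum a_i*b_j, i+j=5
  -1*-4=4
  1*1=1
  -6*9=-54
Sum=-49


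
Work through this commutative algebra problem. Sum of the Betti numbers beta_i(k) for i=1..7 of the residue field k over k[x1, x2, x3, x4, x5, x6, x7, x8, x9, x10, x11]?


Koszul resolution: beta_i(k)=C(n,i), n=11
C(11,1)=11, C(11,2)=55, C(11,3)=165, C(11,4)=330, C(11,5)=462, C(11,6)=462, C(11,7)=330
Sum=1815


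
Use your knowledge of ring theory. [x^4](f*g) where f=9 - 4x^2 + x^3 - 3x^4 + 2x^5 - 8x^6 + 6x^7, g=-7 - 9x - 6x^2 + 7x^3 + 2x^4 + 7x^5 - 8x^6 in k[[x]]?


[x^4] = sum a_i*b_j, i+j=4
  9*2=18
  -4*-6=24
  1*-9=-9
  -3*-7=21
Sum=54


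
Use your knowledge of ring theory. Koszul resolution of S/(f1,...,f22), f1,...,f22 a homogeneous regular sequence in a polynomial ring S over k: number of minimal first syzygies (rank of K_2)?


Regular sequence => Koszul complex is the minimal free resolution.
Syz_1 minimally generated by Koszul relations f_i*e_j - f_j*e_i (i<j): mu(Syz_1) = beta_2 = C(m,2) = m(m-1)/2
m=22
22*21/2 = 231


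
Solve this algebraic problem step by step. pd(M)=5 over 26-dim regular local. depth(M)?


pd+depth=depth(R)=26
depth=26-5=21


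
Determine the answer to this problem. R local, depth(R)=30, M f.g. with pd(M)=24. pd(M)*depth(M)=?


pd+depth=30
depth=30-24=6
pd*depth=24*6=144


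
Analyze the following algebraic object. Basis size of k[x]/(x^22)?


Basis: 1,x,...,x^21
dim=22


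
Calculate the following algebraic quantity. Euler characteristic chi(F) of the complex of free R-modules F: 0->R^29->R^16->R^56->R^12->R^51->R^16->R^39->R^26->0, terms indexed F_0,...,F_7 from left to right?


chi = sum (-1)^i * rank:
(-1)^0*29=29
(-1)^1*16=-16
(-1)^2*56=56
(-1)^3*12=-12
(-1)^4*51=51
(-1)^5*16=-16
(-1)^6*39=39
(-1)^7*26=-26
chi=105


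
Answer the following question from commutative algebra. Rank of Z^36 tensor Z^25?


rank(M(x)N) = rank(M)*rank(N)
36*25 = 900


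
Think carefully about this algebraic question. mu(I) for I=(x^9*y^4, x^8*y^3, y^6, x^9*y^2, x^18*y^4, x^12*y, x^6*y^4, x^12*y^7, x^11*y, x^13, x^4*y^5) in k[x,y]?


Remove redundant (divisible by others).
x^9*y^4 redundant.
x^12*y redundant.
x^12*y^7 redundant.
x^18*y^4 redundant.
Min: x^13, x^11*y, x^9*y^2, x^8*y^3, x^6*y^4, x^4*y^5, y^6
Count=7


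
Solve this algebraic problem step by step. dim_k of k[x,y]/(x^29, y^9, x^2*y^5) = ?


k[x,y]/I, I = (x^29, y^9, x^2*y^5)
Rect: 29x9=261. Corner: (29-2)x(9-5)=108.
dim = 261-108 = 153


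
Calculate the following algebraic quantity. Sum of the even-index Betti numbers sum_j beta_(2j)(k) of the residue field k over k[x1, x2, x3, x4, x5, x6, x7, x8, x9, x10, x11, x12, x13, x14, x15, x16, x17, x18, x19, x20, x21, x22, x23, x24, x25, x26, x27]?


Koszul resolution: beta_i(k)=C(n,i), n=27
sum_even C(27,i) = 2^(n-1) = 2^26 = 67108864


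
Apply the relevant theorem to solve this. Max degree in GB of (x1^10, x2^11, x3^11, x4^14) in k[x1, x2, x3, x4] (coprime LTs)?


Pure powers, coprime LTs => already GB.
Degrees: 10, 11, 11, 14
Max=14


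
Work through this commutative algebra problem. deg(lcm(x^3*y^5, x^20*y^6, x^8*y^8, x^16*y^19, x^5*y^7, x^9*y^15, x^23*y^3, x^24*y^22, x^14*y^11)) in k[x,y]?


lcm = componentwise max:
x: max(3,20,8,16,5,9,23,24,14)=24
y: max(5,6,8,19,7,15,3,22,11)=22
Total=24+22=46


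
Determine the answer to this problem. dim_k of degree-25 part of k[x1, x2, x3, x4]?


C(d+n-1,n-1)=C(28,3)=3276


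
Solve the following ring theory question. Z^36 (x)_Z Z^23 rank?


rank(M(x)N) = rank(M)*rank(N)
36*23 = 828


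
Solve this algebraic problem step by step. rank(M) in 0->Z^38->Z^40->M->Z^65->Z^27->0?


Alt sum=0:
(-1)^0*38 + (-1)^1*40 + (-1)^2*? + (-1)^3*65 + (-1)^4*27=0
rank(M)=40


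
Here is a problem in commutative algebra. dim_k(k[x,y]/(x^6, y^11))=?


Basis: x^i*y^j, i<6, j<11
6*11=66


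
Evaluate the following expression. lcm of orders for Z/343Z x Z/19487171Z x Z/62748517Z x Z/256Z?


Exponent = lcm of the cyclic orders; pairwise coprime => product.
7^3*11^7*13^7*2^8=343*19487171*62748517*256=107370839220726937856


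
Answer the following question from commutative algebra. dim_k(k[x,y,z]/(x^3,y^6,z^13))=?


Basis: x^iy^jz^k, i<3,j<6,k<13
3*6*13=234


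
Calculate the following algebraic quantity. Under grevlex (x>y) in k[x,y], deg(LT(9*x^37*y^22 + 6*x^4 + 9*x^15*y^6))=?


LT: 9*x^37*y^22
deg_x=37, deg_y=22
Total=37+22=59


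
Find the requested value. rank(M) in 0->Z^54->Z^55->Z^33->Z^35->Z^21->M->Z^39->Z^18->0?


Alt sum=0:
(-1)^0*54 + (-1)^1*55 + (-1)^2*33 + (-1)^3*35 + (-1)^4*21 + (-1)^5*? + (-1)^6*39 + (-1)^7*18=0
rank(M)=39


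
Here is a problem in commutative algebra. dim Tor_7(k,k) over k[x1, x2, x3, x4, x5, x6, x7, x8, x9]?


Koszul: C(n,i)=C(9,7)=36


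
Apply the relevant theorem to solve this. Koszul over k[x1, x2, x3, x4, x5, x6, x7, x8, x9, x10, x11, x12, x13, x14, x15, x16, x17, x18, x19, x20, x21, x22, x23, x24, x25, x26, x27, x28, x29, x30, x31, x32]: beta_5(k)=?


C(n,i)=C(32,5)=201376


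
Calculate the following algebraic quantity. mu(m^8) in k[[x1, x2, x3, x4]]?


C(n+d-1,d)=C(11,8)=165


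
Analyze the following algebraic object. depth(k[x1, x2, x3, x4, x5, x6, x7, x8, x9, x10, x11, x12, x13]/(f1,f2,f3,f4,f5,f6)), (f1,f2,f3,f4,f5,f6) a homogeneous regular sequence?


depth(R)=13
depth(R/I)=13-6=7


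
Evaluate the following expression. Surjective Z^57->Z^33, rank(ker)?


rank(ker) = 57-33 = 24


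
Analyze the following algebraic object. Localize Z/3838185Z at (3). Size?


3-primary part: 3838185=3^10*65
Size=3^10=59049


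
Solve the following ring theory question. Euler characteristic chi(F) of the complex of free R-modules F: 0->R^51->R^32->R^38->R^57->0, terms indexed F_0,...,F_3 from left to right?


chi = sum (-1)^i * rank:
(-1)^0*51=51
(-1)^1*32=-32
(-1)^2*38=38
(-1)^3*57=-57
chi=0


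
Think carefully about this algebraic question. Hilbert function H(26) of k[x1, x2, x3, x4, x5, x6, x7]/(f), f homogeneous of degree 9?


C(32,6)-C(23,6)=906192-100947=805245


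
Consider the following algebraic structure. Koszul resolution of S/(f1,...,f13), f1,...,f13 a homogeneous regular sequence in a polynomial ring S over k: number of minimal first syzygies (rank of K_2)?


Regular sequence => Koszul complex is the minimal free resolution.
Syz_1 minimally generated by Koszul relations f_i*e_j - f_j*e_i (i<j): mu(Syz_1) = beta_2 = C(m,2) = m(m-1)/2
m=13
13*12/2 = 78


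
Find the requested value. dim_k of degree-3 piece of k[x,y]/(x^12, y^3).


k[x,y], I = (x^12, y^3), d = 3
Need i < 12 and d-i < 3.
Range: 1 <= i <= 3.
H(3) = 3


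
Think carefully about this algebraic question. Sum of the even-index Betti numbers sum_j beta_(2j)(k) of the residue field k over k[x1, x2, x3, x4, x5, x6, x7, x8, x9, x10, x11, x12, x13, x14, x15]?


Koszul resolution: beta_i(k)=C(n,i), n=15
sum_even C(15,i) = 2^(n-1) = 2^14 = 16384


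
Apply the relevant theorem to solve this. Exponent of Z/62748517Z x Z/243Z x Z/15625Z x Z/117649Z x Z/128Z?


Exponent = lcm of the cyclic orders; pairwise coprime => product.
13^7*3^5*5^6*7^6*2^7=62748517*243*15625*117649*128=3587797934395038000000


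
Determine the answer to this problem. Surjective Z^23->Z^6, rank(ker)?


rank(ker) = 23-6 = 17
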